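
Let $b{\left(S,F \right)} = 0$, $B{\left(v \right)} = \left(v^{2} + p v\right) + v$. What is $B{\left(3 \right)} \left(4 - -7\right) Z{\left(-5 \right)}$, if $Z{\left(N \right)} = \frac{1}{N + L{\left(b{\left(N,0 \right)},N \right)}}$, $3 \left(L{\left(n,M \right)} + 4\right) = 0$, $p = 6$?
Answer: $- \frac{110}{3} \approx -36.667$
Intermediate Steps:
$B{\left(v \right)} = v^{2} + 7 v$ ($B{\left(v \right)} = \left(v^{2} + 6 v\right) + v = v^{2} + 7 v$)
$L{\left(n,M \right)} = -4$ ($L{\left(n,M \right)} = -4 + \frac{1}{3} \cdot 0 = -4 + 0 = -4$)
$Z{\left(N \right)} = \frac{1}{-4 + N}$ ($Z{\left(N \right)} = \frac{1}{N - 4} = \frac{1}{-4 + N}$)
$B{\left(3 \right)} \left(4 - -7\right) Z{\left(-5 \right)} = \frac{3 \left(7 + 3\right) \left(4 - -7\right)}{-4 - 5} = \frac{3 \cdot 10 \left(4 + 7\right)}{-9} = 30 \cdot 11 \left(- \frac{1}{9}\right) = 330 \left(- \frac{1}{9}\right) = - \frac{110}{3}$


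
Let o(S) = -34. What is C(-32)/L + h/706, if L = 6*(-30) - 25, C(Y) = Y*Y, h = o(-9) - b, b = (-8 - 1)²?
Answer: -746519/144730 ≈ -5.1580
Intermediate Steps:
b = 81 (b = (-9)² = 81)
h = -115 (h = -34 - 1*81 = -34 - 81 = -115)
C(Y) = Y²
L = -205 (L = -180 - 25 = -205)
C(-32)/L + h/706 = (-32)²/(-205) - 115/706 = 1024*(-1/205) - 115*1/706 = -1024/205 - 115/706 = -746519/144730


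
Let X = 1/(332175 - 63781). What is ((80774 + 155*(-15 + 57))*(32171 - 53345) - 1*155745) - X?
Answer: -496074552169435/268394 ≈ -1.8483e+9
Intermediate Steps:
X = 1/268394 ≈ 3.7259e-6
((80774 + 155*(-15 + 57))*(32171 - 53345) - 1*155745) - X = ((80774 + 155*(-15 + 57))*(32171 - 53345) - 1*155745) - 1*1/268394 = ((80774 + 155*42)*(-21174) - 155745) - 1/268394 = ((80774 + 6510)*(-21174) - 155745) - 1/268394 = (87284*(-21174) - 155745) - 1/268394 = (-1848151416 - 155745) - 1/268394 = -1848307161 - 1/268394 = -496074552169435/268394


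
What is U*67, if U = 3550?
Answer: 237850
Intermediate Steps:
U*67 = 3550*67 = 237850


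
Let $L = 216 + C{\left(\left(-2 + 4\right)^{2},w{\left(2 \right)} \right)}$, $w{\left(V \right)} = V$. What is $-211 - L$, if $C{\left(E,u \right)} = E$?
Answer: $-431$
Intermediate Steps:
$L = 220$ ($L = 216 + \left(-2 + 4\right)^{2} = 216 + 2^{2} = 216 + 4 = 220$)
$-211 - L = -211 - 220 = -431$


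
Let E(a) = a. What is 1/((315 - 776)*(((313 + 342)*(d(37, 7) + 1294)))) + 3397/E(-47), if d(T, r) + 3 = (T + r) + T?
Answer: -1407316837267/19471266220 ≈ -72.277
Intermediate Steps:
d(T, r) = -3 + r + 2*T (d(T, r) = -3 + ((T + r) + T) = -3 + (r + 2*T) = -3 + r + 2*T)
1/((315 - 776)*(((313 + 342)*(d(37, 7) + 1294)))) + 3397/E(-47) = 1/((315 - 776)*(((313 + 342)*((-3 + 7 + 2*37) + 1294)))) + 3397/(-47) = 1/((-461)*((655*((-3 + 7 + 74) + 1294)))) + 3397*(-1/47) = -1/(655*(78 + 1294))/461 - 3397/47 = -1/(461*(655*1372)) - 3397/47 = -1/461/898660 - 3397/47 = -1/461*1/898660 - 3397/47 = -1/414282260 - 3397/47 = -1407316837267/19471266220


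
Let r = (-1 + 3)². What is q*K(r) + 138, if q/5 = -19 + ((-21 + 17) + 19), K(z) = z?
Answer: 58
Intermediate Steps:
r = 4 (r = 2² = 4)
q = -20 (q = 5*(-19 + ((-21 + 17) + 19)) = 5*(-19 + (-4 + 19)) = 5*(-19 + 15) = 5*(-4) = -20)
q*K(r) + 138 = -20*4 + 138 = -80 + 138 = 58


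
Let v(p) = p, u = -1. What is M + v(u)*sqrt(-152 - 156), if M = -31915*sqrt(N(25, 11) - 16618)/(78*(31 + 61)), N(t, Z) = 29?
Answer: I*(-2455*sqrt(16589) - 1104*sqrt(77))/552 ≈ -590.38*I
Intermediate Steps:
M = -2455*I*sqrt(16589)/552 (M = -31915*sqrt(29 - 16618)/(78*(31 + 61)) = -31915*I*sqrt(16589)/7176 = -2455*I*sqrt(16589)/552 ≈ -572.83*I)
M + v(u)*sqrt(-152 - 156) = -2455*I*sqrt(16589)/552 - sqrt(-152 - 156) = -2455*I*sqrt(16589)/552 - sqrt(-308) = -2455*I*sqrt(16589)/552 - 2*I*sqrt(77) = -2*I*sqrt(77) - 2455*I*sqrt(16589)/552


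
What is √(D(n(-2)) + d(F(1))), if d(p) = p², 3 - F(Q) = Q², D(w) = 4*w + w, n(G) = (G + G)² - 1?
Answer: √79 ≈ 8.8882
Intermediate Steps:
n(G) = -1 + 4*G² (n(G) = (2*G)² - 1 = 4*G² - 1 = -1 + 4*G²)
D(w) = 5*w
F(Q) = 3 - Q²
√(D(n(-2)) + d(F(1))) = √(5*(-1 + 4*(-2)²) + (3 - 1*1²)²) = √(5*(-1 + 4*4) + (3 - 1*1)²) = √(5*(-1 + 16) + (3 - 1)²) = √(5*15 + 2²) = √(75 + 4) = √79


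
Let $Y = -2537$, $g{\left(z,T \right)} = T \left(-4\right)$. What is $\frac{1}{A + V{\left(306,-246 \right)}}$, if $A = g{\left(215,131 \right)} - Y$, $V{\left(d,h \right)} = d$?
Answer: $\frac{1}{2319} \approx 0.00043122$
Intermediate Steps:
$g{\left(z,T \right)} = - 4 T$
$A = 2013$ ($A = \left(-4\right) 131 - -2537 = -524 + 2537 = 2013$)
$\frac{1}{A + V{\left(306,-246 \right)}} = \frac{1}{2013 + 306} = \frac{1}{2319}$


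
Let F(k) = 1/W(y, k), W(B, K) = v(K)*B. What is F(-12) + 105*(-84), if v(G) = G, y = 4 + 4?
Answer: -846721/96 ≈ -8820.0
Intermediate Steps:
y = 8
W(B, K) = B*K (W(B, K) = K*B = B*K)
F(k) = 1/(8*k)
F(-12) + 105*(-84) = (⅛)/(-12) + 105*(-84) = (⅛)*(-1/12) - 8820 = -1/96 - 8820 = -846721/96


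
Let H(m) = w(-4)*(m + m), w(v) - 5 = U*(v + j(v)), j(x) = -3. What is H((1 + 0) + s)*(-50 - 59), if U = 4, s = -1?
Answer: 0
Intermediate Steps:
w(v) = -7 + 4*v (w(v) = 5 + 4*(v - 3) = 5 + 4*(-3 + v) = 5 + (-12 + 4*v) = -7 + 4*v)
H(m) = -46*m (H(m) = (-7 + 4*(-4))*(m + m) = (-7 - 16)*(2*m) = -46*m)
H((1 + 0) + s)*(-50 - 59) = (-46*((1 + 0) - 1))*(-50 - 59) = -46*(1 - 1)*(-109) = -46*0*(-109) = 0*(-109) = 0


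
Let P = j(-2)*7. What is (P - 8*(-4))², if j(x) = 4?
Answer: 3600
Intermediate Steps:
P = 28 (P = 4*7 = 28)
(P - 8*(-4))² = (28 - 8*(-4))² = (28 + 32)² = 60² = 3600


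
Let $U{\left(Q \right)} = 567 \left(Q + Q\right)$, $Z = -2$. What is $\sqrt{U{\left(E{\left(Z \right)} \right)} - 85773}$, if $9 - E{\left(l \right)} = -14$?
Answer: $i \sqrt{59691} \approx 244.32 i$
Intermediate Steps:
$E{\left(l \right)} = 23$ ($E{\left(l \right)} = 9 - -14 = 9 + 14 = 23$)
$U{\left(Q \right)} = 1134 Q$ ($U{\left(Q \right)} = 567 \cdot 2 Q = 1134 Q$)
$\sqrt{U{\left(E{\left(Z \right)} \right)} - 85773} = \sqrt{1134 \cdot 23 - 85773} = \sqrt{26082 - 85773} = \sqrt{-59691} = i \sqrt{59691}$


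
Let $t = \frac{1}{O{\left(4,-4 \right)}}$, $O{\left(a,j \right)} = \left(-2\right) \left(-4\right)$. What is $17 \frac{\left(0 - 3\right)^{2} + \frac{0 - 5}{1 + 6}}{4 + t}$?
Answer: $\frac{7888}{231} \approx 34.147$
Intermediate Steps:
$O{\left(a,j \right)} = 8$
$t = \frac{1}{8} \approx 0.125$
$17 \frac{\left(0 - 3\right)^{2} + \frac{0 - 5}{1 + 6}}{4 + t} = 17 \frac{\left(0 - 3\right)^{2} + \frac{0 - 5}{1 + 6}}{4 + \frac{1}{8}} = 17 \frac{\left(-3\right)^{2} - \frac{5}{7}}{\frac{33}{8}} = 17 \left(9 - \frac{5}{7}\right) \frac{8}{33} = 17 \cdot \frac{58}{7} \cdot \frac{8}{33} = 17 \cdot \frac{464}{231} = \frac{7888}{231}$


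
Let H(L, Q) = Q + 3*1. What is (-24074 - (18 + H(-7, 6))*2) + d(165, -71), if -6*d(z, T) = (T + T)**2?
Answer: -82466/3 ≈ -27489.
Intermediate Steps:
d(z, T) = -2*T**2/3 (d(z, T) = -(T + T)**2/6 = -4*T**2/6 = -2*T**2/3)
H(L, Q) = 3 + Q (H(L, Q) = Q + 3 = 3 + Q)
(-24074 - (18 + H(-7, 6))*2) + d(165, -71) = (-24074 - (18 + (3 + 6))*2) - 2/3*(-71)**2 = (-24074 - (18 + 9)*2) - 2/3*5041 = (-24074 - 27*2) - 10082/3 = (-24074 - 1*54) - 10082/3 = (-24074 - 54) - 10082/3 = -24128 - 10082/3 = -82466/3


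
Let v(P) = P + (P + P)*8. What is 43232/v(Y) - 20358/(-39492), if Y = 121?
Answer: 97177475/4513058 ≈ 21.533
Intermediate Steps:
v(P) = 17*P (v(P) = P + (2*P)*8 = P + 16*P = 17*P)
43232/v(Y) - 20358/(-39492) = 43232/((17*121)) - 20358/(-39492) = 43232/2057 - 20358*(-1/39492) = 43232*(1/2057) + 1131/2194 = 43232/2057 + 1131/2194 = 97177475/4513058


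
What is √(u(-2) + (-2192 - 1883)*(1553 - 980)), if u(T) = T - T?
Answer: 5*I*√93399 ≈ 1528.1*I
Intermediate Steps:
u(T) = 0
√(u(-2) + (-2192 - 1883)*(1553 - 980)) = √(0 + (-2192 - 1883)*(1553 - 980)) = √(0 - 4075*573) = √(0 - 2334975) = √(-2334975) = 5*I*√93399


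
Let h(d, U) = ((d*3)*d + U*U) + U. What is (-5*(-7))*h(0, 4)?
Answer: 700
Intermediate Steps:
h(d, U) = U + U² + 3*d² (h(d, U) = ((3*d)*d + U²) + U = (3*d² + U²) + U = (U² + 3*d²) + U = U + U² + 3*d²)
(-5*(-7))*h(0, 4) = (-5*(-7))*(4 + 4² + 3*0²) = 35*(4 + 16 + 3*0) = 35*(4 + 16 + 0) = 35*20 = 700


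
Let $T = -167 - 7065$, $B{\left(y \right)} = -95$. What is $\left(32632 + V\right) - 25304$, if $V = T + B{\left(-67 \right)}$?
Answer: $1$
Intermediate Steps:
$T = -7232$ ($T = -167 - 7065 = -7232$)
$V = -7327$ ($V = -7232 - 95 = -7327$)
$\left(32632 + V\right) - 25304 = \left(32632 - 7327\right) - 25304 = 25305 - 25304 = 1$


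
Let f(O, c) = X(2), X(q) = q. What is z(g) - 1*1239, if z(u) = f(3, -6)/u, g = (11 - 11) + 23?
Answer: -28495/23 ≈ -1238.9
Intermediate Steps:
f(O, c) = 2
g = 23 (g = 0 + 23 = 23)
z(u) = 2/u
z(g) - 1*1239 = 2/23 - 1*1239 = 2*(1/23) - 1239 = 2/23 - 1239 = -28495/23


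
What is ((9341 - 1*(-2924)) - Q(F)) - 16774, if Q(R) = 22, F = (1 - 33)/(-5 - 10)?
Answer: -4531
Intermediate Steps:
F = 32/15 (F = -32/(-15) = -32*(-1/15) = 32/15 ≈ 2.1333)
((9341 - 1*(-2924)) - Q(F)) - 16774 = ((9341 - 1*(-2924)) - 1*22) - 16774 = ((9341 + 2924) - 22) - 16774 = (12265 - 22) - 16774 = 12243 - 16774 = -4531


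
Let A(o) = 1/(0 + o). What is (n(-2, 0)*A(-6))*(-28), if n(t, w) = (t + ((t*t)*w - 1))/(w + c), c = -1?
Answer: 14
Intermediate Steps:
n(t, w) = (-1 + t + w*t**2)/(-1 + w) (n(t, w) = (t + ((t*t)*w - 1))/(w - 1) = (t + (t**2*w - 1))/(-1 + w) = (t + (w*t**2 - 1))/(-1 + w) = (t + (-1 + w*t**2))/(-1 + w) = (-1 + t + w*t**2)/(-1 + w))
A(o) = 1/o
(n(-2, 0)*A(-6))*(-28) = (((-1 - 2 + 0*(-2)**2)/(-1 + 0))/(-6))*(-28) = (((-1 - 2 + 0*4)/(-1))*(-1/6))*(-28) = (-(-1 - 2 + 0)*(-1/6))*(-28) = (-1*(-3)*(-1/6))*(-28) = (3*(-1/6))*(-28) = -1/2*(-28) = 14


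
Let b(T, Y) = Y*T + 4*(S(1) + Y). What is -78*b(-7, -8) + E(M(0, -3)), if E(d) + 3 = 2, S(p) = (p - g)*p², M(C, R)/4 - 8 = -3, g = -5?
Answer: -3745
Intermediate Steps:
M(C, R) = 20 (M(C, R) = 32 + 4*(-3) = 32 - 12 = 20)
S(p) = p²*(5 + p) (S(p) = (p - 1*(-5))*p² = (p + 5)*p² = (5 + p)*p² = p²*(5 + p))
E(d) = -1 (E(d) = -3 + 2 = -1)
b(T, Y) = 24 + 4*Y + T*Y (b(T, Y) = Y*T + 4*(1²*(5 + 1) + Y) = T*Y + 4*(1*6 + Y) = T*Y + 4*(6 + Y) = T*Y + (24 + 4*Y) = 24 + 4*Y + T*Y)
-78*b(-7, -8) + E(M(0, -3)) = -78*(24 + 4*(-8) - 7*(-8)) - 1 = -78*(24 - 32 + 56) - 1 = -78*48 - 1 = -3744 - 1 = -3745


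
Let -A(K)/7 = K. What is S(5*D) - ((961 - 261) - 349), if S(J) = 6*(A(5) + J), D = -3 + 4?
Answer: -531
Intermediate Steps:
D = 1
A(K) = -7*K
S(J) = -210 + 6*J (S(J) = 6*(-7*5 + J) = 6*(-35 + J) = -210 + 6*J)
S(5*D) - ((961 - 261) - 349) = (-210 + 6*(5*1)) - ((961 - 261) - 349) = (-210 + 6*5) - (700 - 349) = (-210 + 30) - 1*351 = -180 - 351 = -531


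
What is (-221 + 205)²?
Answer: 256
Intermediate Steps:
(-221 + 205)² = (-16)² = 256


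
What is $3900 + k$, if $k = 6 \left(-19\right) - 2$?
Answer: $3784$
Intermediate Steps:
$k = -116$ ($k = -114 - 2 = -116$)
$3900 + k = 3900 - 116 = 3784$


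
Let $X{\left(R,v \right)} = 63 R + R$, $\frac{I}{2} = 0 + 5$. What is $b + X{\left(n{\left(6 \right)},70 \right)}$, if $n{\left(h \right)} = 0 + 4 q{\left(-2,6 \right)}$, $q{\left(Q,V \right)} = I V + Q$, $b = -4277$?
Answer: $10571$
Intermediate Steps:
$I = 10$ ($I = 2 \left(0 + 5\right) = 2 \cdot 5 = 10$)
$q{\left(Q,V \right)} = Q + 10 V$ ($q{\left(Q,V \right)} = 10 V + Q = Q + 10 V$)
$n{\left(h \right)} = 232$ ($n{\left(h \right)} = 0 + 4 \left(-2 + 10 \cdot 6\right) = 0 + 4 \left(-2 + 60\right) = 0 + 4 \cdot 58 = 0 + 232 = 232$)
$X{\left(R,v \right)} = 64 R$
$b + X{\left(n{\left(6 \right)},70 \right)} = -4277 + 64 \cdot 232 = -4277 + 14848 = 10571$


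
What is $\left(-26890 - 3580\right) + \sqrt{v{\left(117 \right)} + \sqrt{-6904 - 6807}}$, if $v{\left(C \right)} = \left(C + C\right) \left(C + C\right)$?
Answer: $-30470 + \sqrt{54756 + i \sqrt{13711}} \approx -30236.0 + 0.2502 i$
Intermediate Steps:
$v{\left(C \right)} = 4 C^{2}$ ($v{\left(C \right)} = 2 C 2 C = 4 C^{2}$)
$\left(-26890 - 3580\right) + \sqrt{v{\left(117 \right)} + \sqrt{-6904 - 6807}} = \left(-26890 - 3580\right) + \sqrt{4 \cdot 117^{2} + \sqrt{-6904 - 6807}} = -30470 + \sqrt{4 \cdot 13689 + \sqrt{-13711}} = -30470 + \sqrt{54756 + i \sqrt{13711}}$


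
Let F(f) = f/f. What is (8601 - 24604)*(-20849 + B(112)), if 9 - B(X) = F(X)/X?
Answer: 37352298243/112 ≈ 3.3350e+8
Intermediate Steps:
F(f) = 1
B(X) = 9 - 1/X
(8601 - 24604)*(-20849 + B(112)) = (8601 - 24604)*(-20849 + (9 - 1/112)) = -16003*(-20849 + (9 - 1*1/112)) = -16003*(-20849 + (9 - 1/112)) = -16003*(-20849 + 1007/112) = -16003*(-2334081/112) = 37352298243/112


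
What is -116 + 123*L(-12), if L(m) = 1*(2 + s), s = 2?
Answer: 376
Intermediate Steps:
L(m) = 4 (L(m) = 1*(2 + 2) = 1*4 = 4)
-116 + 123*L(-12) = -116 + 123*4 = -116 + 492 = 376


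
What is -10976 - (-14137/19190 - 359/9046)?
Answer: -476304785432/43398185 ≈ -10975.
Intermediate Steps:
-10976 - (-14137/19190 - 359/9046) = -10976 - 1*(-33693128/43398185) = -10976 + 33693128/43398185 = -476304785432/43398185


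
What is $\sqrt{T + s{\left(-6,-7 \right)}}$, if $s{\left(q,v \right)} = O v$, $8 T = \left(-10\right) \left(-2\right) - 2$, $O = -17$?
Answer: $\frac{\sqrt{485}}{2} \approx 11.011$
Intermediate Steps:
$T = \frac{9}{4}$ ($T = \frac{\left(-10\right) \left(-2\right) - 2}{8} = \frac{20 - 2}{8} = \frac{1}{8} \cdot 18 = \frac{9}{4} \approx 2.25$)
$s{\left(q,v \right)} = - 17 v$
$\sqrt{T + s{\left(-6,-7 \right)}} = \sqrt{\frac{9}{4} - -119} = \sqrt{\frac{9}{4} + 119} = \sqrt{\frac{485}{4}} = \frac{\sqrt{485}}{2}$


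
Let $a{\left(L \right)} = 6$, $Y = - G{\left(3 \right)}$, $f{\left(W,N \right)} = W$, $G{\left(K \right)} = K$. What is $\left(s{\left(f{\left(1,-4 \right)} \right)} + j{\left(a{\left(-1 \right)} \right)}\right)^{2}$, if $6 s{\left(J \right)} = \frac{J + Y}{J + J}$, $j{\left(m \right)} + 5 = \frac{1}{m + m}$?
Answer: $\frac{3721}{144} \approx 25.84$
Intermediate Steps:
$Y = -3$ ($Y = \left(-1\right) 3 = -3$)
$j{\left(m \right)} = -5 + \frac{1}{2 m}$ ($j{\left(m \right)} = -5 + \frac{1}{m + m} = -5 + \frac{1}{2 m}$)
$s{\left(J \right)} = \frac{-3 + J}{12 J}$ ($s{\left(J \right)} = \frac{\left(J - 3\right) \frac{1}{J + J}}{6} = \frac{\left(-3 + J\right) \frac{1}{2 J}}{6} = \frac{\frac{1}{2} \frac{1}{J} \left(-3 + J\right)}{6} = \frac{-3 + J}{12 J}$)
$\left(s{\left(f{\left(1,-4 \right)} \right)} + j{\left(a{\left(-1 \right)} \right)}\right)^{2} = \left(\frac{-3 + 1}{12 \cdot 1} - \left(5 - \frac{1}{2 \cdot 6}\right)\right)^{2} = \left(\frac{1}{12} \cdot 1 \left(-2\right) + \left(-5 + \frac{1}{2} \cdot \frac{1}{6}\right)\right)^{2} = \left(- \frac{1}{6} + \left(-5 + \frac{1}{12}\right)\right)^{2} = \left(- \frac{1}{6} - \frac{59}{12}\right)^{2} = \left(- \frac{61}{12}\right)^{2} = \frac{3721}{144}$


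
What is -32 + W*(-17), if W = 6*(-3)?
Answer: 274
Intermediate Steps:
W = -18
-32 + W*(-17) = -32 - 18*(-17) = -32 + 306 = 274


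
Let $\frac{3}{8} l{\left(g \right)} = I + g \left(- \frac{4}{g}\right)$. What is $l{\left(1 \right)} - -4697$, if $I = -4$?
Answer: $\frac{14027}{3} \approx 4675.7$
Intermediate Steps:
$l{\left(g \right)} = - \frac{64}{3}$ ($l{\left(g \right)} = \frac{8 \left(-4 + g \left(- \frac{4}{g}\right)\right)}{3} = \frac{8 \left(-4 - 4\right)}{3} = \frac{8}{3} \left(-8\right) = - \frac{64}{3}$)
$l{\left(1 \right)} - -4697 = - \frac{64}{3} - -4697 = - \frac{64}{3} + 4697 = \frac{14027}{3}$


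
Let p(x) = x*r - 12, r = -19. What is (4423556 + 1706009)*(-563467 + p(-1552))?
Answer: -3273132543915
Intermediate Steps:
p(x) = -12 - 19*x (p(x) = x*(-19) - 12 = -19*x - 12 = -12 - 19*x)
(4423556 + 1706009)*(-563467 + p(-1552)) = (4423556 + 1706009)*(-563467 + (-12 - 19*(-1552))) = 6129565*(-563467 + (-12 + 29488)) = 6129565*(-563467 + 29476) = 6129565*(-533991) = -3273132543915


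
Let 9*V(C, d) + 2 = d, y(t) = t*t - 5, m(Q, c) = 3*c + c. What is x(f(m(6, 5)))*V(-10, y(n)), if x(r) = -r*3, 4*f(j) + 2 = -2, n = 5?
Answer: 6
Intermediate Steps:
m(Q, c) = 4*c
y(t) = -5 + t² (y(t) = t² - 5 = -5 + t²)
V(C, d) = -2/9 + d/9
f(j) = -1 (f(j) = -½ + (¼)*(-2) = -½ - ½ = -1)
x(r) = -3*r
x(f(m(6, 5)))*V(-10, y(n)) = (-3*(-1))*(-2/9 + (-5 + 5²)/9) = 3*(-2/9 + (-5 + 25)/9) = 3*(-2/9 + (⅑)*20) = 3*(-2/9 + 20/9) = 3*2 = 6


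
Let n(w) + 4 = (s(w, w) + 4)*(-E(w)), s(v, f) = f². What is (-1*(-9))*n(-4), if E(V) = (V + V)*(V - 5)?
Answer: -12996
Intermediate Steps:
E(V) = 2*V*(-5 + V) (E(V) = (2*V)*(-5 + V) = 2*V*(-5 + V))
n(w) = -4 - 2*w*(-5 + w)*(4 + w²) (n(w) = -4 + (w² + 4)*(-2*w*(-5 + w)) = -4 + (4 + w²)*(-2*w*(-5 + w)) = -4 - 2*w*(-5 + w)*(4 + w²))
(-1*(-9))*n(-4) = (-1*(-9))*(-4 - 8*(-4)*(-5 - 4) - 2*(-4)³*(-5 - 4)) = 9*(-4 - 8*(-4)*(-9) - 2*(-64)*(-9)) = 9*(-4 - 288 - 1152) = 9*(-1444) = -12996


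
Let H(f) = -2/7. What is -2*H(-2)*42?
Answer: 24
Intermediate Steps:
H(f) = -2/7 (H(f) = -2*⅐ = -2/7)
-2*H(-2)*42 = -2*(-2/7)*42 = (4/7)*42 = 24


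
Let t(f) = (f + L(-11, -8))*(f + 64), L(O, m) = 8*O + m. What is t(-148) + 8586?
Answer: 29082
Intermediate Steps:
L(O, m) = m + 8*O
t(f) = (-96 + f)*(64 + f) (t(f) = (f + (-8 + 8*(-11)))*(f + 64) = (f + (-8 - 88))*(64 + f) = (f - 96)*(64 + f) = (-96 + f)*(64 + f))
t(-148) + 8586 = (-6144 + (-148)² - 32*(-148)) + 8586 = (-6144 + 21904 + 4736) + 8586 = 20496 + 8586 = 29082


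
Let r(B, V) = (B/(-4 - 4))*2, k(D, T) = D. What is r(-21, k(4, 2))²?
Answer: 441/16 ≈ 27.563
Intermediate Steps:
r(B, V) = -B/4 (r(B, V) = (B/(-8))*2 = -B/8*2 = -B/4)
r(-21, k(4, 2))² = (-¼*(-21))² = (21/4)² = 441/16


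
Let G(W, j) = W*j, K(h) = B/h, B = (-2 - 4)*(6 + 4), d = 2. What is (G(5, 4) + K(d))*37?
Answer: -370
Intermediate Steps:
B = -60 (B = -6*10 = -60)
K(h) = -60/h
(G(5, 4) + K(d))*37 = (5*4 - 60/2)*37 = (20 - 60*½)*37 = (20 - 30)*37 = -10*37 = -370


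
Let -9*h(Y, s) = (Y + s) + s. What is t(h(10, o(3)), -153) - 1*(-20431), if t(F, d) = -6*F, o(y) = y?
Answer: 61325/3 ≈ 20442.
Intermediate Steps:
h(Y, s) = -2*s/9 - Y/9 (h(Y, s) = -((Y + s) + s)/9 = -(Y + 2*s)/9 = -2*s/9 - Y/9)
t(h(10, o(3)), -153) - 1*(-20431) = -6*(-2/9*3 - ⅑*10) - 1*(-20431) = -6*(-⅔ - 10/9) + 20431 = -6*(-16/9) + 20431 = 32/3 + 20431 = 61325/3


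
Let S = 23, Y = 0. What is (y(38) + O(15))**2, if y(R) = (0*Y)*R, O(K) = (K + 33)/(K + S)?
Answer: 576/361 ≈ 1.5956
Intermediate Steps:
O(K) = (33 + K)/(23 + K) (O(K) = (K + 33)/(K + 23) = (33 + K)/(23 + K))
y(R) = 0 (y(R) = (0*0)*R = 0*R = 0)
(y(38) + O(15))**2 = (0 + (33 + 15)/(23 + 15))**2 = (0 + 48/38)**2 = (0 + (1/38)*48)**2 = (0 + 24/19)**2 = (24/19)**2 = 576/361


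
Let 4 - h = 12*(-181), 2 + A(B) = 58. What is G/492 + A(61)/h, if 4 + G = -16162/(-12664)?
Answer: 89147/4413404 ≈ 0.020199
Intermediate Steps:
G = -17247/6332 (G = -4 - 16162/(-12664) = -4 - 16162*(-1/12664) = -4 + 8081/6332 = -17247/6332 ≈ -2.7238)
A(B) = 56 (A(B) = -2 + 58 = 56)
h = 2176 (h = 4 - 12*(-181) = 4 - 1*(-2172) = 4 + 2172 = 2176)
G/492 + A(61)/h = -17247/6332/492 + 56/2176 = -17247/6332*1/492 + 56*(1/2176) = -5749/1038448 + 7/272 = 89147/4413404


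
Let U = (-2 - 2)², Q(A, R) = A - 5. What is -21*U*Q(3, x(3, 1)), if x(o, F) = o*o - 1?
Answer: 672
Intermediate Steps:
x(o, F) = -1 + o² (x(o, F) = o² - 1 = -1 + o²)
Q(A, R) = -5 + A
U = 16 (U = (-4)² = 16)
-21*U*Q(3, x(3, 1)) = -21*16*(-5 + 3) = -336*(-2) = -1*(-672) = 672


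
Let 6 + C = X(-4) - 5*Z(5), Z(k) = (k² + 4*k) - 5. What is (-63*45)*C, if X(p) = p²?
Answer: 538650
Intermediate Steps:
Z(k) = -5 + k² + 4*k
C = -190 (C = -6 + ((-4)² - 5*(-5 + 5² + 4*5)) = -6 + (16 - 5*(-5 + 25 + 20)) = -6 + (16 - 5*40) = -6 + (16 - 200) = -6 - 184 = -190)
(-63*45)*C = -63*45*(-190) = -2835*(-190) = 538650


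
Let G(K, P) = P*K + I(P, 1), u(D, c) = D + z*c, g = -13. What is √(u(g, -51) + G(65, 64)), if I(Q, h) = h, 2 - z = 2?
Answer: 2*√1037 ≈ 64.405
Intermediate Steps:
z = 0 (z = 2 - 1*2 = 2 - 2 = 0)
u(D, c) = D (u(D, c) = D + 0*c = D + 0 = D)
G(K, P) = 1 + K*P (G(K, P) = P*K + 1 = K*P + 1 = 1 + K*P)
√(u(g, -51) + G(65, 64)) = √(-13 + (1 + 65*64)) = √(-13 + (1 + 4160)) = √(-13 + 4161) = √4148 = 2*√1037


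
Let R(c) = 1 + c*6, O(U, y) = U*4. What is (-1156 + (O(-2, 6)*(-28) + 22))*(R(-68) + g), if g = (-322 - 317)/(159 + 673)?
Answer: 11874205/32 ≈ 3.7107e+5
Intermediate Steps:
O(U, y) = 4*U
R(c) = 1 + 6*c
g = -639/832 ≈ -0.76803
(-1156 + (O(-2, 6)*(-28) + 22))*(R(-68) + g) = (-1156 + ((4*(-2))*(-28) + 22))*((1 + 6*(-68)) - 639/832) = (-1156 + (-8*(-28) + 22))*((1 - 408) - 639/832) = (-1156 + (224 + 22))*(-407 - 639/832) = (-1156 + 246)*(-339263/832) = -910*(-339263/832) = 11874205/32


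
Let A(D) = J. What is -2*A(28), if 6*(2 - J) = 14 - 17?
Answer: -5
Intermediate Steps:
J = 5/2 (J = 2 - (14 - 17)/6 = 2 - ⅙*(-3) = 2 + ½ = 5/2 ≈ 2.5000)
A(D) = 5/2
-2*A(28) = -2*5/2 = -5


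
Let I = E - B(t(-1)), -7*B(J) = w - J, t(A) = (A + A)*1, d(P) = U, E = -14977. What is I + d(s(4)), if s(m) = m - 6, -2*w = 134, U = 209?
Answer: -103441/7 ≈ -14777.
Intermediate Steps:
w = -67 (w = -½*134 = -67)
s(m) = -6 + m
d(P) = 209
t(A) = 2*A (t(A) = (2*A)*1 = 2*A)
B(J) = 67/7 + J/7 (B(J) = -(-67 - J)/7 = 67/7 + J/7)
I = -104904/7 (I = -14977 - (67/7 + (2*(-1))/7) = -14977 - (67/7 + (⅐)*(-2)) = -14977 - (67/7 - 2/7) = -14977 - 1*65/7 = -14977 - 65/7 = -104904/7 ≈ -14986.)
I + d(s(4)) = -104904/7 + 209 = -103441/7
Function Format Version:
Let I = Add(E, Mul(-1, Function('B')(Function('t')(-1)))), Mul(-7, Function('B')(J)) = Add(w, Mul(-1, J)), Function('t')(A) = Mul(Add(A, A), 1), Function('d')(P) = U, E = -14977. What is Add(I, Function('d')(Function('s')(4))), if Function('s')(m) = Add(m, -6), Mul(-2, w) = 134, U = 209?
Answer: Rational(-103441, 7) ≈ -14777.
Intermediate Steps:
w = -67 (w = Mul(Rational(-1, 2), 134) = -67)
Function('s')(m) = Add(-6, m)
Function('d')(P) = 209
Function('t')(A) = Mul(2, A) (Function('t')(A) = Mul(Mul(2, A), 1) = Mul(2, A))
Function('B')(J) = Add(Rational(67, 7), Mul(Rational(1, 7), J)) (Function('B')(J) = Mul(Rational(-1, 7), Add(-67, Mul(-1, J))) = Add(Rational(67, 7), Mul(Rational(1, 7), J)))
I = Rational(-104904, 7) (I = Add(-14977, Mul(-1, Add(Rational(67, 7), Mul(Rational(1, 7), Mul(2, -1))))) = Add(-14977, Mul(-1, Add(Rational(67, 7), Mul(Rational(1, 7), -2)))) = Add(-14977, Mul(-1, Add(Rational(67, 7), Rational(-2, 7)))) = Add(-14977, Mul(-1, Rational(65, 7))) = Add(-14977, Rational(-65, 7)) = Rational(-104904, 7) ≈ -14986.)
Add(I, Function('d')(Function('s')(4))) = Add(Rational(-104904, 7), 209) = Rational(-103441, 7)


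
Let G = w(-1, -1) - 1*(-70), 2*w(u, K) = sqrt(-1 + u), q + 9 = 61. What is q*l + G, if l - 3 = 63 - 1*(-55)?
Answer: 6362 + I*sqrt(2)/2 ≈ 6362.0 + 0.70711*I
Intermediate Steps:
l = 121 (l = 3 + (63 - 1*(-55)) = 3 + (63 + 55) = 3 + 118 = 121)
q = 52 (q = -9 + 61 = 52)
w(u, K) = sqrt(-1 + u)/2
G = 70 + I*sqrt(2)/2 (G = sqrt(-1 - 1)/2 - 1*(-70) = sqrt(-2)/2 + 70 = (I*sqrt(2))/2 + 70 = I*sqrt(2)/2 + 70 = 70 + I*sqrt(2)/2 ≈ 70.0 + 0.70711*I)
q*l + G = 52*121 + (70 + I*sqrt(2)/2) = 6292 + (70 + I*sqrt(2)/2) = 6362 + I*sqrt(2)/2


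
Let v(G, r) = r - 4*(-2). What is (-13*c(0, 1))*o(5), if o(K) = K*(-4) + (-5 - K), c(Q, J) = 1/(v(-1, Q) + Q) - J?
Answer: -1365/4 ≈ -341.25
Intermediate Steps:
v(G, r) = 8 + r (v(G, r) = r + 8 = 8 + r)
c(Q, J) = 1/(8 + 2*Q) - J (c(Q, J) = 1/((8 + Q) + Q) - J = 1/(8 + 2*Q) - J)
o(K) = -5 - 5*K (o(K) = -4*K + (-5 - K) = -5 - 5*K)
(-13*c(0, 1))*o(5) = (-13*(1 - 1*1*0 - 1*1*(8 + 0))/(2*(4 + 0)))*(-5 - 5*5) = (-13*(1 + 0 - 1*1*8)/(2*4))*(-5 - 25) = -13*(1 + 0 - 8)/(2*4)*(-30) = -13*(-7)/(2*4)*(-30) = -13*(-7/8)*(-30) = (91/8)*(-30) = -1365/4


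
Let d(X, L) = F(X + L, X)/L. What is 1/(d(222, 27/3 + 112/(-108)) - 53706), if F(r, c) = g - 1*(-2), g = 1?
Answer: -215/11546709 ≈ -1.8620e-5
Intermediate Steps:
F(r, c) = 3 (F(r, c) = 1 - 1*(-2) = 1 + 2 = 3)
d(X, L) = 3/L
1/(d(222, 27/3 + 112/(-108)) - 53706) = 1/(3/(27/3 + 112/(-108)) - 53706) = 1/(3/(27*(⅓) + 112*(-1/108)) - 53706) = 1/(3/(9 - 28/27) - 53706) = 1/(3/(215/27) - 53706) = 1/(3*(27/215) - 53706) = 1/(81/215 - 53706) = 1/(-11546709/215) = -215/11546709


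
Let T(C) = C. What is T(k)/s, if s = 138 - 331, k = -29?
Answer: 29/193 ≈ 0.15026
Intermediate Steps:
s = -193
T(k)/s = -29/(-193) = -29*(-1/193) = 29/193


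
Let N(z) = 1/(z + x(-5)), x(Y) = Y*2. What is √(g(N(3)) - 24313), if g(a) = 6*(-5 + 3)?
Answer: 5*I*√973 ≈ 155.96*I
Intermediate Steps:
x(Y) = 2*Y
N(z) = 1/(-10 + z) (N(z) = 1/(z + 2*(-5)) = 1/(z - 10) = 1/(-10 + z))
g(a) = -12 (g(a) = 6*(-2) = -12)
√(g(N(3)) - 24313) = √(-12 - 24313) = √(-24325) = 5*I*√973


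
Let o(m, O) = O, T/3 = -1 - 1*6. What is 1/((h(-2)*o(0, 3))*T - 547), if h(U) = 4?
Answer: -1/799 ≈ -0.0012516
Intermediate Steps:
T = -21 (T = 3*(-1 - 1*6) = 3*(-1 - 6) = 3*(-7) = -21)
1/((h(-2)*o(0, 3))*T - 547) = 1/((4*3)*(-21) - 547) = 1/(12*(-21) - 547) = 1/(-252 - 547) = 1/(-799) = -1/799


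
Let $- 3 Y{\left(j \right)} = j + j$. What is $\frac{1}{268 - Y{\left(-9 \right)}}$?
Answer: $\frac{1}{262} \approx 0.0038168$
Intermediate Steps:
$Y{\left(j \right)} = - \frac{2 j}{3}$ ($Y{\left(j \right)} = - \frac{j + j}{3} = - \frac{2 j}{3}$)
$\frac{1}{268 - Y{\left(-9 \right)}} = \frac{1}{268 - \left(- \frac{2}{3}\right) \left(-9\right)} = \frac{1}{268 - 6} = \frac{1}{262}$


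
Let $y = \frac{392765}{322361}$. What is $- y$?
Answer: $- \frac{392765}{322361} \approx -1.2184$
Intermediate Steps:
$y = \frac{392765}{322361}$ ($y = 392765 \cdot \frac{1}{322361} = \frac{392765}{322361} \approx 1.2184$)
$- y = \left(-1\right) \frac{392765}{322361} = - \frac{392765}{322361}$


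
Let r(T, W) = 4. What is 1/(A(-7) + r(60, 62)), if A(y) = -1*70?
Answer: -1/66 ≈ -0.015152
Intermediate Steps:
A(y) = -70
1/(A(-7) + r(60, 62)) = 1/(-70 + 4) = 1/(-66) = -1/66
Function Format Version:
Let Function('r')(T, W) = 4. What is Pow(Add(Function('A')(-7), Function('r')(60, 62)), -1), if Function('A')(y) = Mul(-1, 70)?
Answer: Rational(-1, 66) ≈ -0.015152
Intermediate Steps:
Function('A')(y) = -70
Pow(Add(Function('A')(-7), Function('r')(60, 62)), -1) = Pow(Add(-70, 4), -1) = Pow(-66, -1) = Rational(-1, 66)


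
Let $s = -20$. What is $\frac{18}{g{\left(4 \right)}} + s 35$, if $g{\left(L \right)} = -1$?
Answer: $-718$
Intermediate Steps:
$\frac{18}{g{\left(4 \right)}} + s 35 = \frac{18}{-1} - 700 = 18 \left(-1\right) - 700 = -18 - 700 = -718$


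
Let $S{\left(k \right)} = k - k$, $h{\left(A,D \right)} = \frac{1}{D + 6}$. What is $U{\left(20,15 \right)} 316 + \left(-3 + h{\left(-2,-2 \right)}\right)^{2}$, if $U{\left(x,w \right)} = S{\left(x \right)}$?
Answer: $\frac{121}{16} \approx 7.5625$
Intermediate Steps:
$h{\left(A,D \right)} = \frac{1}{6 + D}$
$S{\left(k \right)} = 0$
$U{\left(x,w \right)} = 0$
$U{\left(20,15 \right)} 316 + \left(-3 + h{\left(-2,-2 \right)}\right)^{2} = 0 \cdot 316 + \left(-3 + \frac{1}{6 - 2}\right)^{2} = 0 + \left(-3 + \frac{1}{4}\right)^{2} = 0 + \left(- \frac{11}{4}\right)^{2} = 0 + \frac{121}{16} = \frac{121}{16}$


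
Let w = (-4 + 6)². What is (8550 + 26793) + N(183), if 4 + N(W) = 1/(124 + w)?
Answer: 4523393/128 ≈ 35339.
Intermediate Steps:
w = 4 (w = 2² = 4)
N(W) = -511/128 (N(W) = -4 + 1/(124 + 4) = -4 + 1/128 = -511/128)
(8550 + 26793) + N(183) = (8550 + 26793) - 511/128 = 35343 - 511/128 = 4523393/128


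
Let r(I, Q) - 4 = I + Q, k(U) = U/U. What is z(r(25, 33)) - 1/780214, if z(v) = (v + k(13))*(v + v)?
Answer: 6095031767/780214 ≈ 7812.0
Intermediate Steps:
k(U) = 1
r(I, Q) = 4 + I + Q (r(I, Q) = 4 + (I + Q) = 4 + I + Q)
z(v) = 2*v*(1 + v) (z(v) = (v + 1)*(v + v) = (1 + v)*(2*v) = 2*v*(1 + v))
z(r(25, 33)) - 1/780214 = 2*(4 + 25 + 33)*(1 + (4 + 25 + 33)) - 1/780214 = 2*62*(1 + 62) - 1*1/780214 = 2*62*63 - 1/780214 = 7812 - 1/780214 = 6095031767/780214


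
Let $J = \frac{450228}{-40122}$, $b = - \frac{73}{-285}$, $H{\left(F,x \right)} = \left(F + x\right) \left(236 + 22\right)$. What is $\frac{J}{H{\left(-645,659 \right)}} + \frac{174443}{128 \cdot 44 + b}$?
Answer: $\frac{600349165279943}{19385469617346} \approx 30.969$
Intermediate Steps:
$H{\left(F,x \right)} = 258 F + 258 x$ ($H{\left(F,x \right)} = \left(F + x\right) 258 = 258 F + 258 x$)
$b = \frac{73}{285}$ ($b = \left(-73\right) \left(- \frac{1}{285}\right) = \frac{73}{285} \approx 0.25614$)
$J = - \frac{75038}{6687}$ ($J = 450228 \left(- \frac{1}{40122}\right) = - \frac{75038}{6687} \approx -11.221$)
$\frac{J}{H{\left(-645,659 \right)}} + \frac{174443}{128 \cdot 44 + b} = - \frac{75038}{6687 \left(258 \left(-645\right) + 258 \cdot 659\right)} + \frac{174443}{128 \cdot 44 + \frac{73}{285}} = - \frac{75038}{6687 \left(-166410 + 170022\right)} + \frac{174443}{5632 + \frac{73}{285}} = - \frac{75038}{6687 \cdot 3612} + \frac{174443}{\frac{1605193}{285}} = \left(- \frac{75038}{6687}\right) \frac{1}{3612} + 174443 \cdot \frac{285}{1605193} = - \frac{37519}{12076722} + \frac{49716255}{1605193} = \frac{600349165279943}{19385469617346}$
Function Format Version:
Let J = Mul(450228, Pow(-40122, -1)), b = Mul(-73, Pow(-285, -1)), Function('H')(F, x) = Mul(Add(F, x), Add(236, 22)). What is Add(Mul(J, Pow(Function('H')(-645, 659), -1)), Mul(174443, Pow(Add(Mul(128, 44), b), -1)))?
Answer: Rational(600349165279943, 19385469617346) ≈ 30.969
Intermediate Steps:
Function('H')(F, x) = Add(Mul(258, F), Mul(258, x)) (Function('H')(F, x) = Mul(Add(F, x), 258) = Add(Mul(258, F), Mul(258, x)))
b = Rational(73, 285) (b = Mul(-73, Rational(-1, 285)) = Rational(73, 285) ≈ 0.25614)
J = Rational(-75038, 6687) (J = Mul(450228, Rational(-1, 40122)) = Rational(-75038, 6687) ≈ -11.221)
Add(Mul(J, Pow(Function('H')(-645, 659), -1)), Mul(174443, Pow(Add(Mul(128, 44), b), -1))) = Add(Mul(Rational(-75038, 6687), Pow(Add(Mul(258, -645), Mul(258, 659)), -1)), Mul(174443, Pow(Add(Mul(128, 44), Rational(73, 285)), -1))) = Add(Mul(Rational(-75038, 6687), Pow(Add(-166410, 170022), -1)), Mul(174443, Pow(Add(5632, Rational(73, 285)), -1))) = Add(Mul(Rational(-75038, 6687), Pow(3612, -1)), Mul(174443, Pow(Rational(1605193, 285), -1))) = Add(Mul(Rational(-75038, 6687), Rational(1, 3612)), Mul(174443, Rational(285, 1605193))) = Add(Rational(-37519, 12076722), Rational(49716255, 1605193)) = Rational(600349165279943, 19385469617346)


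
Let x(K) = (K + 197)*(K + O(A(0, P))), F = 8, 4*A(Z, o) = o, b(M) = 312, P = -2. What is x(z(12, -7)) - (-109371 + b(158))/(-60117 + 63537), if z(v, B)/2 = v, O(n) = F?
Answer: 8098433/1140 ≈ 7103.9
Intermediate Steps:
A(Z, o) = o/4
O(n) = 8
z(v, B) = 2*v
x(K) = (8 + K)*(197 + K) (x(K) = (K + 197)*(K + 8) = (197 + K)*(8 + K) = (8 + K)*(197 + K))
x(z(12, -7)) - (-109371 + b(158))/(-60117 + 63537) = (1576 + (2*12)² + 205*(2*12)) - (-109371 + 312)/(-60117 + 63537) = (1576 + 24² + 205*24) - (-109059)/3420 = (1576 + 576 + 4920) - (-109059)/3420 = 7072 - 1*(-36353/1140) = 7072 + 36353/1140 = 8098433/1140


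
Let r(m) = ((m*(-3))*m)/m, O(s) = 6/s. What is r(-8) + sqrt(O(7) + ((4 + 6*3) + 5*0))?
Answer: 24 + 4*sqrt(70)/7 ≈ 28.781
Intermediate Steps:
r(m) = -3*m (r(m) = ((-3*m)*m)/m = (-3*m**2)/m = -3*m)
r(-8) + sqrt(O(7) + ((4 + 6*3) + 5*0)) = -3*(-8) + sqrt(6/7 + ((4 + 6*3) + 5*0)) = 24 + sqrt(6*(1/7) + ((4 + 18) + 0)) = 24 + sqrt(6/7 + (22 + 0)) = 24 + sqrt(6/7 + 22) = 24 + sqrt(160/7) = 24 + 4*sqrt(70)/7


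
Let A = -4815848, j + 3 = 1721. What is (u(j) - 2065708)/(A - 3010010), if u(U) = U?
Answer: 1031995/3912929 ≈ 0.26374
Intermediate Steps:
j = 1718 (j = -3 + 1721 = 1718)
(u(j) - 2065708)/(A - 3010010) = (1718 - 2065708)/(-4815848 - 3010010) = -2063990/(-7825858) = -2063990*(-1/7825858) = 1031995/3912929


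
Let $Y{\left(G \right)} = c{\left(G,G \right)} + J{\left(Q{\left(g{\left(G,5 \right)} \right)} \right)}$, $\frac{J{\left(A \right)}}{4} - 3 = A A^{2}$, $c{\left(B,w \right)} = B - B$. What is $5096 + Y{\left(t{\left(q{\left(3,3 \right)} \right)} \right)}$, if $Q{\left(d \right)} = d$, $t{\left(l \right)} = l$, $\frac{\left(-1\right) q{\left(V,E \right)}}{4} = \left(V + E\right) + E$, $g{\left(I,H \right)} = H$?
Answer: $5608$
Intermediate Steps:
$q{\left(V,E \right)} = - 8 E - 4 V$ ($q{\left(V,E \right)} = - 4 \left(\left(V + E\right) + E\right) = - 4 \left(\left(E + V\right) + E\right) = - 4 \left(V + 2 E\right) = - 8 E - 4 V$)
$c{\left(B,w \right)} = 0$
$J{\left(A \right)} = 12 + 4 A^{3}$ ($J{\left(A \right)} = 12 + 4 A A^{2} = 12 + 4 A^{3}$)
$Y{\left(G \right)} = 512$ ($Y{\left(G \right)} = 0 + \left(12 + 4 \cdot 5^{3}\right) = 0 + \left(12 + 4 \cdot 125\right) = 0 + \left(12 + 500\right) = 0 + 512 = 512$)
$5096 + Y{\left(t{\left(q{\left(3,3 \right)} \right)} \right)} = 5096 + 512 = 5608$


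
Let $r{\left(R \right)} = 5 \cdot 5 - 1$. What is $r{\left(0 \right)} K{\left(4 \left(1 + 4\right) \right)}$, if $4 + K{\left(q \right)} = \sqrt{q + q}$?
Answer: $-96 + 48 \sqrt{10} \approx 55.789$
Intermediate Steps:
$K{\left(q \right)} = -4 + \sqrt{2} \sqrt{q}$ ($K{\left(q \right)} = -4 + \sqrt{q + q} = -4 + \sqrt{2 q} = -4 + \sqrt{2} \sqrt{q}$)
$r{\left(R \right)} = 24$ ($r{\left(R \right)} = 25 - 1 = 24$)
$r{\left(0 \right)} K{\left(4 \left(1 + 4\right) \right)} = 24 \left(-4 + \sqrt{2} \sqrt{4 \left(1 + 4\right)}\right) = 24 \left(-4 + \sqrt{2} \sqrt{4 \cdot 5}\right) = 24 \left(-4 + \sqrt{2} \sqrt{20}\right) = 24 \left(-4 + \sqrt{2} \cdot 2 \sqrt{5}\right) = 24 \left(-4 + 2 \sqrt{10}\right) = -96 + 48 \sqrt{10}$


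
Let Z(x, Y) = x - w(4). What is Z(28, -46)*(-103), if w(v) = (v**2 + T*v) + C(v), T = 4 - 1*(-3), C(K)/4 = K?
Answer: 3296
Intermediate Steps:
C(K) = 4*K
T = 7 (T = 4 + 3 = 7)
w(v) = v**2 + 11*v (w(v) = (v**2 + 7*v) + 4*v = v**2 + 11*v)
Z(x, Y) = -60 + x (Z(x, Y) = x - 4*(11 + 4) = x - 4*15 = x - 1*60 = x - 60 = -60 + x)
Z(28, -46)*(-103) = (-60 + 28)*(-103) = -32*(-103) = 3296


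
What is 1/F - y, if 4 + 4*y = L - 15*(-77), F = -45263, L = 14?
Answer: -52731399/181052 ≈ -291.25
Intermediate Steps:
y = 1165/4 (y = -1 + (14 - 15*(-77))/4 = -1 + (14 + 1155)/4 = -1 + (¼)*1169 = -1 + 1169/4 = 1165/4 ≈ 291.25)
1/F - y = 1/(-45263) - 1*1165/4 = -1/45263 - 1165/4 = -52731399/181052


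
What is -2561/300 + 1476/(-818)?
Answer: -1268849/122700 ≈ -10.341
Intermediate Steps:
-2561/300 + 1476/(-818) = -2561*1/300 + 1476*(-1/818) = -2561/300 - 738/409 = -1268849/122700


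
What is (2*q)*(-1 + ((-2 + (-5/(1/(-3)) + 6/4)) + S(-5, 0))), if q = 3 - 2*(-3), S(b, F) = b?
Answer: 153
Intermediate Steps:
q = 9 (q = 3 + 6 = 9)
(2*q)*(-1 + ((-2 + (-5/(1/(-3)) + 6/4)) + S(-5, 0))) = (2*9)*(-1 + ((-2 + (-5/(1/(-3)) + 6/4)) - 5)) = 18*(-1 + ((-2 + (-5/(-1/3) + 6*(1/4))) - 5)) = 18*(-1 + ((-2 + (-5*(-3) + 3/2)) - 5)) = 18*(-1 + ((-2 + (15 + 3/2)) - 5)) = 18*(-1 + ((-2 + 33/2) - 5)) = 18*(-1 + (29/2 - 5)) = 18*(-1 + 19/2) = 18*(17/2) = 153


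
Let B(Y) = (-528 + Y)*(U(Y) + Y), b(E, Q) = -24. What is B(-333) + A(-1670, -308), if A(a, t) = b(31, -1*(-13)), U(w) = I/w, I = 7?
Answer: 31824488/111 ≈ 2.8671e+5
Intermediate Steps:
U(w) = 7/w
A(a, t) = -24
B(Y) = (-528 + Y)*(Y + 7/Y) (B(Y) = (-528 + Y)*(7/Y + Y) = (-528 + Y)*(Y + 7/Y))
B(-333) + A(-1670, -308) = (7 + (-333)² - 3696/(-333) - 528*(-333)) - 24 = (7 + 110889 - 3696*(-1/333) + 175824) - 24 = (7 + 110889 + 1232/111 + 175824) - 24 = 31827152/111 - 24 = 31824488/111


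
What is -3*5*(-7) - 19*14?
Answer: -161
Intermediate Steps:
-3*5*(-7) - 19*14 = -15*(-7) - 266 = 105 - 266 = -161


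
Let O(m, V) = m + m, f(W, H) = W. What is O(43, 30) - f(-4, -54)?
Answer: 90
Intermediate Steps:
O(m, V) = 2*m
O(43, 30) - f(-4, -54) = 2*43 - 1*(-4) = 86 + 4 = 90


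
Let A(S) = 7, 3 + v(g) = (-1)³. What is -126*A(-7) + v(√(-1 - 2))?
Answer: -886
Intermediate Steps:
v(g) = -4 (v(g) = -3 + (-1)³ = -3 - 1 = -4)
-126*A(-7) + v(√(-1 - 2)) = -126*7 - 4 = -882 - 4 = -886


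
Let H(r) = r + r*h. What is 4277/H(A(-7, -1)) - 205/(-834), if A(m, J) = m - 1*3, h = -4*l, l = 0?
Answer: -891242/2085 ≈ -427.45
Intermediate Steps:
h = 0 (h = -4*0 = 0)
A(m, J) = -3 + m (A(m, J) = m - 3 = -3 + m)
H(r) = r (H(r) = r + r*0 = r + 0 = r)
4277/H(A(-7, -1)) - 205/(-834) = 4277/(-3 - 7) - 205/(-834) = 4277/(-10) - 205*(-1/834) = 4277*(-⅒) + 205/834 = -4277/10 + 205/834 = -891242/2085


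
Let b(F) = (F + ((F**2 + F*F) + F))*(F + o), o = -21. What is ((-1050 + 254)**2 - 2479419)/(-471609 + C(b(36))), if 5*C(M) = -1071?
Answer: 9229015/2359116 ≈ 3.9121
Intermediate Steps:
b(F) = (-21 + F)*(2*F + 2*F**2) (b(F) = (F + ((F**2 + F*F) + F))*(F - 21) = (F + ((F**2 + F**2) + F))*(-21 + F) = (F + (2*F**2 + F))*(-21 + F) = (F + (F + 2*F**2))*(-21 + F) = (2*F + 2*F**2)*(-21 + F) = (-21 + F)*(2*F + 2*F**2))
C(M) = -1071/5 (C(M) = (1/5)*(-1071) = -1071/5)
((-1050 + 254)**2 - 2479419)/(-471609 + C(b(36))) = ((-1050 + 254)**2 - 2479419)/(-471609 - 1071/5) = ((-796)**2 - 2479419)/(-2359116/5) = (633616 - 2479419)*(-5/2359116) = -1845803*(-5/2359116) = 9229015/2359116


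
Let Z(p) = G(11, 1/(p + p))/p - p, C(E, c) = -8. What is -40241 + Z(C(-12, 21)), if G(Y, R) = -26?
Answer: -160919/4 ≈ -40230.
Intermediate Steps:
Z(p) = -p - 26/p (Z(p) = -26/p - p = -p - 26/p)
-40241 + Z(C(-12, 21)) = -40241 + (-1*(-8) - 26/(-8)) = -40241 + (8 - 26*(-1/8)) = -40241 + (8 + 13/4) = -40241 + 45/4 = -160919/4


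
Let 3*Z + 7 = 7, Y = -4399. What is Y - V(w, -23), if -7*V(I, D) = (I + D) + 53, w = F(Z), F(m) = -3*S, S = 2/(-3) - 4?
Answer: -30749/7 ≈ -4392.7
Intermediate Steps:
Z = 0 (Z = -7/3 + (1/3)*7 = -7/3 + 7/3 = 0)
S = -14/3 (S = 2*(-1/3) - 4 = -2/3 - 4 = -14/3 ≈ -4.6667)
F(m) = 14 (F(m) = -3*(-14/3) = 14)
w = 14
V(I, D) = -53/7 - D/7 - I/7 (V(I, D) = -((I + D) + 53)/7 = -((D + I) + 53)/7 = -(53 + D + I)/7 = -53/7 - D/7 - I/7)
Y - V(w, -23) = -4399 - (-53/7 - 1/7*(-23) - 1/7*14) = -4399 - (-53/7 + 23/7 - 2) = -4399 - 1*(-44/7) = -4399 + 44/7 = -30749/7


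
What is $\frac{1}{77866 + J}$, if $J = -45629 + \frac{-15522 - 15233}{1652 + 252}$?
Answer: $\frac{1904}{61348493} \approx 3.1036 \cdot 10^{-5}$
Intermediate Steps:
$J = - \frac{86908371}{1904}$ ($J = -45629 - \frac{30755}{1904} = - \frac{86908371}{1904} \approx -45645.0$)
$\frac{1}{77866 + J} = \frac{1}{77866 - \frac{86908371}{1904}} = \frac{1}{\frac{61348493}{1904}} = \frac{1904}{61348493}$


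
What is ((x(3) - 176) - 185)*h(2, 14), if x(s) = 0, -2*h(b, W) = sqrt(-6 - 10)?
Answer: 722*I ≈ 722.0*I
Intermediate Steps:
h(b, W) = -2*I (h(b, W) = -sqrt(-6 - 10)/2 = -2*I)
((x(3) - 176) - 185)*h(2, 14) = ((0 - 176) - 185)*(-2*I) = (-176 - 185)*(-2*I) = -(-722)*I = 722*I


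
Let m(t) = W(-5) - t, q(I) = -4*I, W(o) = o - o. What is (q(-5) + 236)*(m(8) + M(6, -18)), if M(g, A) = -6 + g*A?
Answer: -31232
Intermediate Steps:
W(o) = 0
M(g, A) = -6 + A*g
m(t) = -t (m(t) = 0 - t = -t)
(q(-5) + 236)*(m(8) + M(6, -18)) = (-4*(-5) + 236)*(-1*8 + (-6 - 18*6)) = (20 + 236)*(-8 + (-6 - 108)) = 256*(-8 - 114) = 256*(-122) = -31232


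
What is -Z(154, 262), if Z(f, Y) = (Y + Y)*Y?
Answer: -137288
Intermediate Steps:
Z(f, Y) = 2*Y² (Z(f, Y) = (2*Y)*Y = 2*Y²)
-Z(154, 262) = -2*262² = -2*68644 = -1*137288 = -137288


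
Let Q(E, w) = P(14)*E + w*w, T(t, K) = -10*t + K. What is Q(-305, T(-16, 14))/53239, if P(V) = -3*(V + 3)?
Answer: 45831/53239 ≈ 0.86085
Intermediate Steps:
T(t, K) = K - 10*t
P(V) = -9 - 3*V (P(V) = -3*(3 + V) = -9 - 3*V)
Q(E, w) = w² - 51*E (Q(E, w) = (-9 - 3*14)*E + w*w = (-9 - 42)*E + w² = -51*E + w² = w² - 51*E)
Q(-305, T(-16, 14))/53239 = ((14 - 10*(-16))² - 51*(-305))/53239 = ((14 + 160)² + 15555)*(1/53239) = (174² + 15555)*(1/53239) = (30276 + 15555)*(1/53239) = 45831*(1/53239) = 45831/53239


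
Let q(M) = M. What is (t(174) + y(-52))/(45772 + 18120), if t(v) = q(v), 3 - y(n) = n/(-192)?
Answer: 8483/3066816 ≈ 0.0027661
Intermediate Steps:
y(n) = 3 + n/192 (y(n) = 3 - n/(-192) = 3 - n*(-1)/192 = 3 - (-1)*n/192 = 3 + n/192)
t(v) = v
(t(174) + y(-52))/(45772 + 18120) = (174 + (3 + (1/192)*(-52)))/(45772 + 18120) = (174 + (3 - 13/48))/63892 = (174 + 131/48)*(1/63892) = (8483/48)*(1/63892) = 8483/3066816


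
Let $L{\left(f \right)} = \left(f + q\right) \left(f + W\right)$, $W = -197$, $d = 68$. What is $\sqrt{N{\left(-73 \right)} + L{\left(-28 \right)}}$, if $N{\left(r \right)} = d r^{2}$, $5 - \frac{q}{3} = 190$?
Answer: $\sqrt{493547} \approx 702.53$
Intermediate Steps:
$q = -555$ ($q = 15 - 570 = -555$)
$N{\left(r \right)} = 68 r^{2}$
$L{\left(f \right)} = \left(-555 + f\right) \left(-197 + f\right)$ ($L{\left(f \right)} = \left(f - 555\right) \left(f - 197\right) = \left(-555 + f\right) \left(-197 + f\right)$)
$\sqrt{N{\left(-73 \right)} + L{\left(-28 \right)}} = \sqrt{68 \left(-73\right)^{2} + \left(109335 + \left(-28\right)^{2} - -21056\right)} = \sqrt{68 \cdot 5329 + \left(109335 + 784 + 21056\right)} = \sqrt{362372 + 131175} = \sqrt{493547}$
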